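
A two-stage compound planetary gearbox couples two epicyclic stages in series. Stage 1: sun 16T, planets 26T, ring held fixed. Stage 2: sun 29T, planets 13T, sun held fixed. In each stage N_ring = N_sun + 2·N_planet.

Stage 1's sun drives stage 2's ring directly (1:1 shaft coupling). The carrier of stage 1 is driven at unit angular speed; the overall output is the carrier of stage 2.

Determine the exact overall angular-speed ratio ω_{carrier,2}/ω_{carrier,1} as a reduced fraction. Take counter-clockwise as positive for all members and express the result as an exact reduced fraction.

Stage 1: N_ring = 16 + 2·26 = 68
Stage 1: 16(ω_s−ω_c) = −68(ω_r−ω_c),  ω_r=0, ω_c=1
Stage 1: ω_s = 1 − (68/16)(0−1) = 21/4
  ⇒ ω_s¹/ω_c¹ = 21/4
Stage 2: N_ring = 29 + 2·13 = 55
Stage 2: 29(ω_s−ω_c) = −55(ω_r−ω_c),  ω_s=0, ω_r=1
Stage 2: 29(0−ω_c) = −55(1−ω_c)  ⇒  84ω_c = 55  ⇒  ω_c = 55/84
  ⇒ ω_c²/ω_r² = 55/84
Coupling ω_r² = ω_s¹ ⇒ overall = 21/4 × 55/84 = 55/16

55/16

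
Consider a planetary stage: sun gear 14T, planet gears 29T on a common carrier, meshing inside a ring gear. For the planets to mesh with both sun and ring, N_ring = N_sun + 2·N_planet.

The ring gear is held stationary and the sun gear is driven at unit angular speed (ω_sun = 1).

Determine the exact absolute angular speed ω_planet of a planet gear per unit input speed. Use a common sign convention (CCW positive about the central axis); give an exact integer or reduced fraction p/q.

-7/29

N_ring = 14 + 2·29 = 72
14(ω_s−ω_c) = −72(ω_r−ω_c),  ω_r=0, ω_s=1
14(1−ω_c) = −72(0−ω_c)  ⇒  86ω_c = 14  ⇒  ω_c = 7/43
sun–planet: 14·(1−7/43) = −29·(ω_p−ω_c)  ⇒  ω_p−ω_c = −(14/29)·(36/43) = -504/1247
ω_p = 7/43 − 504/1247 = -7/29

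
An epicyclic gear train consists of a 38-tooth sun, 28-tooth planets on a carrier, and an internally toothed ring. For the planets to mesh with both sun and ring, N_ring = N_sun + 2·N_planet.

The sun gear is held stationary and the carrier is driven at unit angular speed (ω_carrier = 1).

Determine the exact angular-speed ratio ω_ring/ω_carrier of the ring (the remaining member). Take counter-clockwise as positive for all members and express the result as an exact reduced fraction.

66/47

N_ring = 38 + 2·28 = 94
38(ω_s−ω_c) = −94(ω_r−ω_c),  ω_s=0, ω_c=1
ω_r = 1 − (38/94)(0−1) = 66/47
ω_r/ω_c = 66/47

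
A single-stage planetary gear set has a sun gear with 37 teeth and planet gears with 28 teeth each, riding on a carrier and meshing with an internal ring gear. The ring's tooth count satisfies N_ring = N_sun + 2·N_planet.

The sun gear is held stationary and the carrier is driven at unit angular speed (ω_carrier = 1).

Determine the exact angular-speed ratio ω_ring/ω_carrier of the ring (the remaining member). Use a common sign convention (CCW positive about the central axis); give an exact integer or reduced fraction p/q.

130/93

N_ring = 37 + 2·28 = 93
37(ω_s−ω_c) = −93(ω_r−ω_c),  ω_s=0, ω_c=1
ω_r = 1 − (37/93)(0−1) = 130/93
ω_r/ω_c = 130/93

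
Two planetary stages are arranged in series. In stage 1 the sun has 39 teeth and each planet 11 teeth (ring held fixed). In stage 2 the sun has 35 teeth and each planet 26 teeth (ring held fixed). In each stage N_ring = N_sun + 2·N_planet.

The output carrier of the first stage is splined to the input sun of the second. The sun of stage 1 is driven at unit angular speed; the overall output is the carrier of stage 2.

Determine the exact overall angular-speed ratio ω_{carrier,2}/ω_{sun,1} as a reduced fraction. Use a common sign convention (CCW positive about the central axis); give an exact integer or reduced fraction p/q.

Stage 1: N_ring = 39 + 2·11 = 61
Stage 1: 39(ω_s−ω_c) = −61(ω_r−ω_c),  ω_r=0, ω_s=1
Stage 1: 39(1−ω_c) = −61(0−ω_c)  ⇒  100ω_c = 39  ⇒  ω_c = 39/100
  ⇒ ω_c¹/ω_s¹ = 39/100
Stage 2: N_ring = 35 + 2·26 = 87
Stage 2: 35(ω_s−ω_c) = −87(ω_r−ω_c),  ω_r=0, ω_s=1
Stage 2: 35(1−ω_c) = −87(0−ω_c)  ⇒  122ω_c = 35  ⇒  ω_c = 35/122
  ⇒ ω_c²/ω_s² = 35/122
Coupling ω_s² = ω_c¹ ⇒ overall = 39/100 × 35/122 = 273/2440

273/2440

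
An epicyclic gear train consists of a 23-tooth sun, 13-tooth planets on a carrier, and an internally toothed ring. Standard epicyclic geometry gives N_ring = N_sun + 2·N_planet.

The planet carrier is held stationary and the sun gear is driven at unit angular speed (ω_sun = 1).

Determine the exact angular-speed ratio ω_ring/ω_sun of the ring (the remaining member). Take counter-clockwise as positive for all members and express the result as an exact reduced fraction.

N_ring = 23 + 2·13 = 49
23(ω_s−ω_c) = −49(ω_r−ω_c),  ω_c=0, ω_s=1
ω_r = 0 − (23/49)(1−0) = -23/49
ω_r/ω_s = -23/49

-23/49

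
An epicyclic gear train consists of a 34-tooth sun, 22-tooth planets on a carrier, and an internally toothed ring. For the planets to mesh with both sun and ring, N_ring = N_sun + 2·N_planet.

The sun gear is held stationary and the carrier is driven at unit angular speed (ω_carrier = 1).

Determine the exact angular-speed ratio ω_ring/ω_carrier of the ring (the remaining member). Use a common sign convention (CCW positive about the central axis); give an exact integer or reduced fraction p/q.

N_ring = 34 + 2·22 = 78
34(ω_s−ω_c) = −78(ω_r−ω_c),  ω_s=0, ω_c=1
ω_r = 1 − (34/78)(0−1) = 56/39
ω_r/ω_c = 56/39

56/39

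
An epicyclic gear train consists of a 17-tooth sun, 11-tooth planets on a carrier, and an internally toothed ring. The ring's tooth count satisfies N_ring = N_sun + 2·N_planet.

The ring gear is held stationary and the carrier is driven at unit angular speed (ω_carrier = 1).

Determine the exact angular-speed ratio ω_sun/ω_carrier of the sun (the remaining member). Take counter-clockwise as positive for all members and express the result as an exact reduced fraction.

56/17

N_ring = 17 + 2·11 = 39
17(ω_s−ω_c) = −39(ω_r−ω_c),  ω_r=0, ω_c=1
ω_s = 1 − (39/17)(0−1) = 56/17
ω_s/ω_c = 56/17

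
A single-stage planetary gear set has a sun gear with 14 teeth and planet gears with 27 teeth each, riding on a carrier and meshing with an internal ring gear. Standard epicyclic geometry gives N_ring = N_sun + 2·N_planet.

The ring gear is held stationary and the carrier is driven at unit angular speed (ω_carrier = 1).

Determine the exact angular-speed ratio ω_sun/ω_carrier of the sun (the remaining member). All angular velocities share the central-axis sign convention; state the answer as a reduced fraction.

N_ring = 14 + 2·27 = 68
14(ω_s−ω_c) = −68(ω_r−ω_c),  ω_r=0, ω_c=1
ω_s = 1 − (68/14)(0−1) = 41/7
ω_s/ω_c = 41/7

41/7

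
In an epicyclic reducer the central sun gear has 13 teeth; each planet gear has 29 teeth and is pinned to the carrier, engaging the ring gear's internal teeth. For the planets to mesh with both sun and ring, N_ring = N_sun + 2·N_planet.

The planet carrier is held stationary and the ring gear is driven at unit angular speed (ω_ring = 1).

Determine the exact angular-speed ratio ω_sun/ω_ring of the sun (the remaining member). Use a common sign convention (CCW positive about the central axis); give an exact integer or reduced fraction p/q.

N_ring = 13 + 2·29 = 71
13(ω_s−ω_c) = −71(ω_r−ω_c),  ω_c=0, ω_r=1
ω_s = 0 − (71/13)(1−0) = -71/13
ω_s/ω_r = -71/13

-71/13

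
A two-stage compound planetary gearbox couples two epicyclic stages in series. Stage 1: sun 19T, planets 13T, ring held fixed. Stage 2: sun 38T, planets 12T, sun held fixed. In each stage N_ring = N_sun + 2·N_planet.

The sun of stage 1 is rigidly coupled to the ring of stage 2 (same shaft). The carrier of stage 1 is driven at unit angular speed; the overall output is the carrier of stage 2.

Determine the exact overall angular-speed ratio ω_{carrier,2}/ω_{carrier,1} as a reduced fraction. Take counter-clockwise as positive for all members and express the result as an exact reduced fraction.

992/475

Stage 1: N_ring = 19 + 2·13 = 45
Stage 1: 19(ω_s−ω_c) = −45(ω_r−ω_c),  ω_r=0, ω_c=1
Stage 1: ω_s = 1 − (45/19)(0−1) = 64/19
  ⇒ ω_s¹/ω_c¹ = 64/19
Stage 2: N_ring = 38 + 2·12 = 62
Stage 2: 38(ω_s−ω_c) = −62(ω_r−ω_c),  ω_s=0, ω_r=1
Stage 2: 38(0−ω_c) = −62(1−ω_c)  ⇒  100ω_c = 62  ⇒  ω_c = 31/50
  ⇒ ω_c²/ω_r² = 31/50
Coupling ω_r² = ω_s¹ ⇒ overall = 64/19 × 31/50 = 992/475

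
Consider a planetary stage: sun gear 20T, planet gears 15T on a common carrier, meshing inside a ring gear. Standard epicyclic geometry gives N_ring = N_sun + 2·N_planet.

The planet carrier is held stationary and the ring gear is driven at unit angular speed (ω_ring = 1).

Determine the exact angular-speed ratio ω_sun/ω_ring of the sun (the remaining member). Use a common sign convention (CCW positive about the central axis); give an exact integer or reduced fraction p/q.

N_ring = 20 + 2·15 = 50
20(ω_s−ω_c) = −50(ω_r−ω_c),  ω_c=0, ω_r=1
ω_s = 0 − (50/20)(1−0) = -5/2
ω_s/ω_r = -5/2

-5/2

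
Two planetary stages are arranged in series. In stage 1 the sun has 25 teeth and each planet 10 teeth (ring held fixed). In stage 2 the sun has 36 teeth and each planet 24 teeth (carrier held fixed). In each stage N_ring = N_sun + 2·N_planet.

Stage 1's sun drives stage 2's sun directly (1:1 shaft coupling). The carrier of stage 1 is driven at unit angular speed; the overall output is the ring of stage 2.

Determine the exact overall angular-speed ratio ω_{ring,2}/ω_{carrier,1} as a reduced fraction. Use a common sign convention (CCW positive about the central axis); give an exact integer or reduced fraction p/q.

Stage 1: N_ring = 25 + 2·10 = 45
Stage 1: 25(ω_s−ω_c) = −45(ω_r−ω_c),  ω_r=0, ω_c=1
Stage 1: ω_s = 1 − (45/25)(0−1) = 14/5
  ⇒ ω_s¹/ω_c¹ = 14/5
Stage 2: N_ring = 36 + 2·24 = 84
Stage 2: 36(ω_s−ω_c) = −84(ω_r−ω_c),  ω_c=0, ω_s=1
Stage 2: ω_r = 0 − (36/84)(1−0) = -3/7
  ⇒ ω_r²/ω_s² = -3/7
Coupling ω_s² = ω_s¹ ⇒ overall = 14/5 × -3/7 = -6/5

-6/5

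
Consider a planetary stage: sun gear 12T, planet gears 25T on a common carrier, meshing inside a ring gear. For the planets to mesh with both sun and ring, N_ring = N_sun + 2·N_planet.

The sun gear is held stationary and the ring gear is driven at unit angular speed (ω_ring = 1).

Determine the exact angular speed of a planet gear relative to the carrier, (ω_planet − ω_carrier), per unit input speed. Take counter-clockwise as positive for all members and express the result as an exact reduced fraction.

N_ring = 12 + 2·25 = 62
12(ω_s−ω_c) = −62(ω_r−ω_c),  ω_s=0, ω_r=1
12(0−ω_c) = −62(1−ω_c)  ⇒  74ω_c = 62  ⇒  ω_c = 31/37
sun–planet: 12·(0−31/37) = −25·(ω_p−ω_c)  ⇒  ω_p−ω_c = −(12/25)·(-31/37) = 372/925

372/925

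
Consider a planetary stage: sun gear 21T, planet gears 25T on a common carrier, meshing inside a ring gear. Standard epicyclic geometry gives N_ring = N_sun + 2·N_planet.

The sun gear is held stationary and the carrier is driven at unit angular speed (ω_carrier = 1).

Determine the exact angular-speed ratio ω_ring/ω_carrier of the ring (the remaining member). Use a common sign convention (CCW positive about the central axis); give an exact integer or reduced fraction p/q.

N_ring = 21 + 2·25 = 71
21(ω_s−ω_c) = −71(ω_r−ω_c),  ω_s=0, ω_c=1
ω_r = 1 − (21/71)(0−1) = 92/71
ω_r/ω_c = 92/71

92/71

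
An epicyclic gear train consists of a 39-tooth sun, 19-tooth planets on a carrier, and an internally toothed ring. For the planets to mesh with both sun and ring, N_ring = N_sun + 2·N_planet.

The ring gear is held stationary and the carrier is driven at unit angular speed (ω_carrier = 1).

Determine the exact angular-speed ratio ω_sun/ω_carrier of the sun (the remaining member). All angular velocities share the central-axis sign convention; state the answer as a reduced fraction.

116/39

N_ring = 39 + 2·19 = 77
39(ω_s−ω_c) = −77(ω_r−ω_c),  ω_r=0, ω_c=1
ω_s = 1 − (77/39)(0−1) = 116/39
ω_s/ω_c = 116/39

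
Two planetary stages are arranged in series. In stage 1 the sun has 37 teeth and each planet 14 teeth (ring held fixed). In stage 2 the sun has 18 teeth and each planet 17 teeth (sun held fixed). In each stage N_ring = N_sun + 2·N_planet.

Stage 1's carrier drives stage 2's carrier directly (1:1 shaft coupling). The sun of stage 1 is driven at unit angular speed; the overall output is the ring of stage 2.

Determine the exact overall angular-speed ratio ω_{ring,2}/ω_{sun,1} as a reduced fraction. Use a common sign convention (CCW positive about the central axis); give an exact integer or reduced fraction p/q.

Stage 1: N_ring = 37 + 2·14 = 65
Stage 1: 37(ω_s−ω_c) = −65(ω_r−ω_c),  ω_r=0, ω_s=1
Stage 1: 37(1−ω_c) = −65(0−ω_c)  ⇒  102ω_c = 37  ⇒  ω_c = 37/102
  ⇒ ω_c¹/ω_s¹ = 37/102
Stage 2: N_ring = 18 + 2·17 = 52
Stage 2: 18(ω_s−ω_c) = −52(ω_r−ω_c),  ω_s=0, ω_c=1
Stage 2: ω_r = 1 − (18/52)(0−1) = 35/26
  ⇒ ω_r²/ω_c² = 35/26
Coupling ω_c² = ω_c¹ ⇒ overall = 37/102 × 35/26 = 1295/2652

1295/2652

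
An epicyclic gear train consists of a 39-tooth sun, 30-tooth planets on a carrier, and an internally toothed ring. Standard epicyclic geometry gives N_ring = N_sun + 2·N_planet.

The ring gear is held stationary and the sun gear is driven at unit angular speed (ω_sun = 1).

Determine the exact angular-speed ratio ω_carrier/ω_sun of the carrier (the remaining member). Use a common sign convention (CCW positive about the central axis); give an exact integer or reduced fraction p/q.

N_ring = 39 + 2·30 = 99
39(ω_s−ω_c) = −99(ω_r−ω_c),  ω_r=0, ω_s=1
39(1−ω_c) = −99(0−ω_c)  ⇒  138ω_c = 39  ⇒  ω_c = 13/46
ω_c/ω_s = 13/46

13/46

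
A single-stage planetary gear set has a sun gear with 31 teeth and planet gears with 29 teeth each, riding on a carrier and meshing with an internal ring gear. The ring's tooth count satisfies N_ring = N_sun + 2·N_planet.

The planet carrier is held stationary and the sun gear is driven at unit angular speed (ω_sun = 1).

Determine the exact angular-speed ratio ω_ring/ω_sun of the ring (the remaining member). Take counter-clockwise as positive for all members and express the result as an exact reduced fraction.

N_ring = 31 + 2·29 = 89
31(ω_s−ω_c) = −89(ω_r−ω_c),  ω_c=0, ω_s=1
ω_r = 0 − (31/89)(1−0) = -31/89
ω_r/ω_s = -31/89

-31/89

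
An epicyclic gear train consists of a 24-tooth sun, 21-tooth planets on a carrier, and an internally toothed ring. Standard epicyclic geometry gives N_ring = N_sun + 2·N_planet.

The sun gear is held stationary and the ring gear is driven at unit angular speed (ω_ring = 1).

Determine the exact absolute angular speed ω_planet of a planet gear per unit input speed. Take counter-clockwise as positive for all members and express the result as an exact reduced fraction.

N_ring = 24 + 2·21 = 66
24(ω_s−ω_c) = −66(ω_r−ω_c),  ω_s=0, ω_r=1
24(0−ω_c) = −66(1−ω_c)  ⇒  90ω_c = 66  ⇒  ω_c = 11/15
sun–planet: 24·(0−11/15) = −21·(ω_p−ω_c)  ⇒  ω_p−ω_c = −(24/21)·(-11/15) = 88/105
ω_p = 11/15 + 88/105 = 11/7

11/7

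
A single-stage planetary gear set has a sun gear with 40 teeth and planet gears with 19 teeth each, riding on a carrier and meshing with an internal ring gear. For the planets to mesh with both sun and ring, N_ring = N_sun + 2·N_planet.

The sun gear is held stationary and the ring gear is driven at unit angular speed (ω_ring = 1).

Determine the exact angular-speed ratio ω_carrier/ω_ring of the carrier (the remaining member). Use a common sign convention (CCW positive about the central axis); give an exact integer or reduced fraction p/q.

39/59

N_ring = 40 + 2·19 = 78
40(ω_s−ω_c) = −78(ω_r−ω_c),  ω_s=0, ω_r=1
40(0−ω_c) = −78(1−ω_c)  ⇒  118ω_c = 78  ⇒  ω_c = 39/59
ω_c/ω_r = 39/59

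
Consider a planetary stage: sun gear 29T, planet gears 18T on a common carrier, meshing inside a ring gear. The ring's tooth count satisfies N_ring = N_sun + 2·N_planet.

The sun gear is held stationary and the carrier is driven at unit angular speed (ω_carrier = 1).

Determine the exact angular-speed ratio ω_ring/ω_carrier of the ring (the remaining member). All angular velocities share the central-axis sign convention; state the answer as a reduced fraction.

N_ring = 29 + 2·18 = 65
29(ω_s−ω_c) = −65(ω_r−ω_c),  ω_s=0, ω_c=1
ω_r = 1 − (29/65)(0−1) = 94/65
ω_r/ω_c = 94/65

94/65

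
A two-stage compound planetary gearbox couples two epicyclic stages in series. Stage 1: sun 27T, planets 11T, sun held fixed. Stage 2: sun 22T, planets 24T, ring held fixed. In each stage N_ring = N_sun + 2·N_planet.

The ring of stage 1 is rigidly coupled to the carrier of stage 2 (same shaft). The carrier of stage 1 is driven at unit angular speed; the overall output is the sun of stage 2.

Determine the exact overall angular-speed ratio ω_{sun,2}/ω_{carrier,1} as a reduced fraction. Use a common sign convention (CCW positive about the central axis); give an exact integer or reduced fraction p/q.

3496/539

Stage 1: N_ring = 27 + 2·11 = 49
Stage 1: 27(ω_s−ω_c) = −49(ω_r−ω_c),  ω_s=0, ω_c=1
Stage 1: ω_r = 1 − (27/49)(0−1) = 76/49
  ⇒ ω_r¹/ω_c¹ = 76/49
Stage 2: N_ring = 22 + 2·24 = 70
Stage 2: 22(ω_s−ω_c) = −70(ω_r−ω_c),  ω_r=0, ω_c=1
Stage 2: ω_s = 1 − (70/22)(0−1) = 46/11
  ⇒ ω_s²/ω_c² = 46/11
Coupling ω_c² = ω_r¹ ⇒ overall = 76/49 × 46/11 = 3496/539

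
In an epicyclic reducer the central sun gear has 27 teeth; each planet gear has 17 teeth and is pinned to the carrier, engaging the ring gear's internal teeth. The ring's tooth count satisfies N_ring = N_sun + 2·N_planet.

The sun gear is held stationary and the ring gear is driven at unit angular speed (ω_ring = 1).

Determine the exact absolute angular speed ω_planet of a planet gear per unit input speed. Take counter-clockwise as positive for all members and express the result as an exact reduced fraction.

61/34

N_ring = 27 + 2·17 = 61
27(ω_s−ω_c) = −61(ω_r−ω_c),  ω_s=0, ω_r=1
27(0−ω_c) = −61(1−ω_c)  ⇒  88ω_c = 61  ⇒  ω_c = 61/88
sun–planet: 27·(0−61/88) = −17·(ω_p−ω_c)  ⇒  ω_p−ω_c = −(27/17)·(-61/88) = 1647/1496
ω_p = 61/88 + 1647/1496 = 61/34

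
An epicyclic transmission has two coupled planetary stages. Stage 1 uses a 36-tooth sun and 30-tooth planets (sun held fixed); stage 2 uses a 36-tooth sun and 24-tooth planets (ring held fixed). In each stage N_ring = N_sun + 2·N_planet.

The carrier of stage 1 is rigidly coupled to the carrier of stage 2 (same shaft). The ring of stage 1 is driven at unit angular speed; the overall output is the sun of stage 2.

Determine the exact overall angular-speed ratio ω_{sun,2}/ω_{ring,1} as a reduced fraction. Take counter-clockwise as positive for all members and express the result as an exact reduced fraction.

80/33

Stage 1: N_ring = 36 + 2·30 = 96
Stage 1: 36(ω_s−ω_c) = −96(ω_r−ω_c),  ω_s=0, ω_r=1
Stage 1: 36(0−ω_c) = −96(1−ω_c)  ⇒  132ω_c = 96  ⇒  ω_c = 8/11
  ⇒ ω_c¹/ω_r¹ = 8/11
Stage 2: N_ring = 36 + 2·24 = 84
Stage 2: 36(ω_s−ω_c) = −84(ω_r−ω_c),  ω_r=0, ω_c=1
Stage 2: ω_s = 1 − (84/36)(0−1) = 10/3
  ⇒ ω_s²/ω_c² = 10/3
Coupling ω_c² = ω_c¹ ⇒ overall = 8/11 × 10/3 = 80/33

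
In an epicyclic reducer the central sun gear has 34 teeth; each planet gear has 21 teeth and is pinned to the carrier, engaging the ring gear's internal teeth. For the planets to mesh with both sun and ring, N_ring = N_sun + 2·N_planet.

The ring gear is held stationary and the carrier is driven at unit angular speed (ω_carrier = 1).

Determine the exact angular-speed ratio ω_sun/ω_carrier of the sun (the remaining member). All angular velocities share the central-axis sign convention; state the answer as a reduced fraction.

55/17

N_ring = 34 + 2·21 = 76
34(ω_s−ω_c) = −76(ω_r−ω_c),  ω_r=0, ω_c=1
ω_s = 1 − (76/34)(0−1) = 55/17
ω_s/ω_c = 55/17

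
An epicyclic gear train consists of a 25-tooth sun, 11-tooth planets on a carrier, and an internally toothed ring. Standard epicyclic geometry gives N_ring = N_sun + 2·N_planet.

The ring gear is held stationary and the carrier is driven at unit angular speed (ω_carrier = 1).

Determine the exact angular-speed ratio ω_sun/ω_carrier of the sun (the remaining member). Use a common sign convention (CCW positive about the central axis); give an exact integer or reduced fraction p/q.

72/25

N_ring = 25 + 2·11 = 47
25(ω_s−ω_c) = −47(ω_r−ω_c),  ω_r=0, ω_c=1
ω_s = 1 − (47/25)(0−1) = 72/25
ω_s/ω_c = 72/25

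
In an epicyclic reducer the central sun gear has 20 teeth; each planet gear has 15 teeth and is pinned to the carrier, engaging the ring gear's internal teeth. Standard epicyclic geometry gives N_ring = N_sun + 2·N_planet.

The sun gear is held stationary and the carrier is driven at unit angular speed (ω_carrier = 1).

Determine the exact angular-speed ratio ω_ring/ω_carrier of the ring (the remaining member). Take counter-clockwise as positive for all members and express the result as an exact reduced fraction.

7/5

N_ring = 20 + 2·15 = 50
20(ω_s−ω_c) = −50(ω_r−ω_c),  ω_s=0, ω_c=1
ω_r = 1 − (20/50)(0−1) = 7/5
ω_r/ω_c = 7/5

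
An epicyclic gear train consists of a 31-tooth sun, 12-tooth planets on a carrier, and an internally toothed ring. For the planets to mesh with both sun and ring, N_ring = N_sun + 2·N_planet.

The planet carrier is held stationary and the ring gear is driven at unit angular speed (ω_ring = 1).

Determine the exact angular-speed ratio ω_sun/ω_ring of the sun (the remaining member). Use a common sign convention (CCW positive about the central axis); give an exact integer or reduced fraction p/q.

N_ring = 31 + 2·12 = 55
31(ω_s−ω_c) = −55(ω_r−ω_c),  ω_c=0, ω_r=1
ω_s = 0 − (55/31)(1−0) = -55/31
ω_s/ω_r = -55/31

-55/31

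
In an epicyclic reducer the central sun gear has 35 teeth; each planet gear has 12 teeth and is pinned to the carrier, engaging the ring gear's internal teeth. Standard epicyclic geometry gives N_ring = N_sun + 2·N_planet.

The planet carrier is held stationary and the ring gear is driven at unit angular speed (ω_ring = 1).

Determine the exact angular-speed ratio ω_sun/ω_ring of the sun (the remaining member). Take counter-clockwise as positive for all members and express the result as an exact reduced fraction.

-59/35

N_ring = 35 + 2·12 = 59
35(ω_s−ω_c) = −59(ω_r−ω_c),  ω_c=0, ω_r=1
ω_s = 0 − (59/35)(1−0) = -59/35
ω_s/ω_r = -59/35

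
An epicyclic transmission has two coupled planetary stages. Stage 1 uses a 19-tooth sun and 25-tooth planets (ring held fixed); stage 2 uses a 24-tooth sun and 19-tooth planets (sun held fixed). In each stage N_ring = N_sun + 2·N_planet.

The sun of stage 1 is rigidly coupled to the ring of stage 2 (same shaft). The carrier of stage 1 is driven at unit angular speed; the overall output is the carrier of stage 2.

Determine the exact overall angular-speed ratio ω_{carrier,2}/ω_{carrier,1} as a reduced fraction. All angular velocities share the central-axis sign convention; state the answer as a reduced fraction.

Stage 1: N_ring = 19 + 2·25 = 69
Stage 1: 19(ω_s−ω_c) = −69(ω_r−ω_c),  ω_r=0, ω_c=1
Stage 1: ω_s = 1 − (69/19)(0−1) = 88/19
  ⇒ ω_s¹/ω_c¹ = 88/19
Stage 2: N_ring = 24 + 2·19 = 62
Stage 2: 24(ω_s−ω_c) = −62(ω_r−ω_c),  ω_s=0, ω_r=1
Stage 2: 24(0−ω_c) = −62(1−ω_c)  ⇒  86ω_c = 62  ⇒  ω_c = 31/43
  ⇒ ω_c²/ω_r² = 31/43
Coupling ω_r² = ω_s¹ ⇒ overall = 88/19 × 31/43 = 2728/817

2728/817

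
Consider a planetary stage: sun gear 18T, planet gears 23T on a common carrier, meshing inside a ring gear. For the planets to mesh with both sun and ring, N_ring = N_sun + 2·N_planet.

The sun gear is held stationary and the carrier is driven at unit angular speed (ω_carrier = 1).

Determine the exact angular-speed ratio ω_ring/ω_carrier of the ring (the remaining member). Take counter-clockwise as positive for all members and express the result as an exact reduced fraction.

41/32

N_ring = 18 + 2·23 = 64
18(ω_s−ω_c) = −64(ω_r−ω_c),  ω_s=0, ω_c=1
ω_r = 1 − (18/64)(0−1) = 41/32
ω_r/ω_c = 41/32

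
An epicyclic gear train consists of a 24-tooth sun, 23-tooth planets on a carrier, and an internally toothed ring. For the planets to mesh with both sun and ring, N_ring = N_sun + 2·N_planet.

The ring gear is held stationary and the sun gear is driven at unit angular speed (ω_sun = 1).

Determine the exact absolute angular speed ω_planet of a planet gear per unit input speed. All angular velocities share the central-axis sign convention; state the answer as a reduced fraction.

-12/23

N_ring = 24 + 2·23 = 70
24(ω_s−ω_c) = −70(ω_r−ω_c),  ω_r=0, ω_s=1
24(1−ω_c) = −70(0−ω_c)  ⇒  94ω_c = 24  ⇒  ω_c = 12/47
sun–planet: 24·(1−12/47) = −23·(ω_p−ω_c)  ⇒  ω_p−ω_c = −(24/23)·(35/47) = -840/1081
ω_p = 12/47 − 840/1081 = -12/23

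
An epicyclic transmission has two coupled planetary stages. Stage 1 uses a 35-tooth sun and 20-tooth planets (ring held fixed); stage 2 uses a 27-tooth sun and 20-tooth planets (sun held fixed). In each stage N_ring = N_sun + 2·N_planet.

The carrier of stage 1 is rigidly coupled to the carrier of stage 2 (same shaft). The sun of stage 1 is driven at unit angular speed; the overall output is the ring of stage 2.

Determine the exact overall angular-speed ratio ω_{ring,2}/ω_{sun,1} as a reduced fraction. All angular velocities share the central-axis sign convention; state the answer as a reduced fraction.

329/737

Stage 1: N_ring = 35 + 2·20 = 75
Stage 1: 35(ω_s−ω_c) = −75(ω_r−ω_c),  ω_r=0, ω_s=1
Stage 1: 35(1−ω_c) = −75(0−ω_c)  ⇒  110ω_c = 35  ⇒  ω_c = 7/22
  ⇒ ω_c¹/ω_s¹ = 7/22
Stage 2: N_ring = 27 + 2·20 = 67
Stage 2: 27(ω_s−ω_c) = −67(ω_r−ω_c),  ω_s=0, ω_c=1
Stage 2: ω_r = 1 − (27/67)(0−1) = 94/67
  ⇒ ω_r²/ω_c² = 94/67
Coupling ω_c² = ω_c¹ ⇒ overall = 7/22 × 94/67 = 329/737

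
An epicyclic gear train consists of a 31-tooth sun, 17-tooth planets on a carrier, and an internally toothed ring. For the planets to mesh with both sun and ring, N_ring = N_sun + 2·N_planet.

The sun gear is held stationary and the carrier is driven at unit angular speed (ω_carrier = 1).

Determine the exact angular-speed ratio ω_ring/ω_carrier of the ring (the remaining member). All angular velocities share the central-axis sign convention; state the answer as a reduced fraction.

96/65

N_ring = 31 + 2·17 = 65
31(ω_s−ω_c) = −65(ω_r−ω_c),  ω_s=0, ω_c=1
ω_r = 1 − (31/65)(0−1) = 96/65
ω_r/ω_c = 96/65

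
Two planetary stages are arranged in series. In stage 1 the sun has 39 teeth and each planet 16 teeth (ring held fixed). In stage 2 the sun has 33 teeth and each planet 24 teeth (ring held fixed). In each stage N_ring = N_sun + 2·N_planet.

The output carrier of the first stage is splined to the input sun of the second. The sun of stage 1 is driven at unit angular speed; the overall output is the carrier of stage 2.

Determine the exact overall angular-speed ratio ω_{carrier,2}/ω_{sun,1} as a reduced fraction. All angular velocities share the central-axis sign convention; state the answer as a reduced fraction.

Stage 1: N_ring = 39 + 2·16 = 71
Stage 1: 39(ω_s−ω_c) = −71(ω_r−ω_c),  ω_r=0, ω_s=1
Stage 1: 39(1−ω_c) = −71(0−ω_c)  ⇒  110ω_c = 39  ⇒  ω_c = 39/110
  ⇒ ω_c¹/ω_s¹ = 39/110
Stage 2: N_ring = 33 + 2·24 = 81
Stage 2: 33(ω_s−ω_c) = −81(ω_r−ω_c),  ω_r=0, ω_s=1
Stage 2: 33(1−ω_c) = −81(0−ω_c)  ⇒  114ω_c = 33  ⇒  ω_c = 11/38
  ⇒ ω_c²/ω_s² = 11/38
Coupling ω_s² = ω_c¹ ⇒ overall = 39/110 × 11/38 = 39/380

39/380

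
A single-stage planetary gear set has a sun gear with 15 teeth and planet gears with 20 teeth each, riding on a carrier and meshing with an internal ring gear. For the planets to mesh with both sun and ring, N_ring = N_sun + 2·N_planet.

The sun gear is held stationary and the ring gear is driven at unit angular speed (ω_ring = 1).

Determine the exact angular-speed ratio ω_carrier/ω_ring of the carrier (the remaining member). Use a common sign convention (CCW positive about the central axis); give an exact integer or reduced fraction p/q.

11/14

N_ring = 15 + 2·20 = 55
15(ω_s−ω_c) = −55(ω_r−ω_c),  ω_s=0, ω_r=1
15(0−ω_c) = −55(1−ω_c)  ⇒  70ω_c = 55  ⇒  ω_c = 11/14
ω_c/ω_r = 11/14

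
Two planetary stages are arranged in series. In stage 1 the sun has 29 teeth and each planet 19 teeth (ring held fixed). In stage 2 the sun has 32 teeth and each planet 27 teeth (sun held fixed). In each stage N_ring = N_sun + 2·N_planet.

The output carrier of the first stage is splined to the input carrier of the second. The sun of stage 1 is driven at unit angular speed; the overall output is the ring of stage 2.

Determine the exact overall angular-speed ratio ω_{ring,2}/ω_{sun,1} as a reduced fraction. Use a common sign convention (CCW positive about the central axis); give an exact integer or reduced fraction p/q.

Stage 1: N_ring = 29 + 2·19 = 67
Stage 1: 29(ω_s−ω_c) = −67(ω_r−ω_c),  ω_r=0, ω_s=1
Stage 1: 29(1−ω_c) = −67(0−ω_c)  ⇒  96ω_c = 29  ⇒  ω_c = 29/96
  ⇒ ω_c¹/ω_s¹ = 29/96
Stage 2: N_ring = 32 + 2·27 = 86
Stage 2: 32(ω_s−ω_c) = −86(ω_r−ω_c),  ω_s=0, ω_c=1
Stage 2: ω_r = 1 − (32/86)(0−1) = 59/43
  ⇒ ω_r²/ω_c² = 59/43
Coupling ω_c² = ω_c¹ ⇒ overall = 29/96 × 59/43 = 1711/4128

1711/4128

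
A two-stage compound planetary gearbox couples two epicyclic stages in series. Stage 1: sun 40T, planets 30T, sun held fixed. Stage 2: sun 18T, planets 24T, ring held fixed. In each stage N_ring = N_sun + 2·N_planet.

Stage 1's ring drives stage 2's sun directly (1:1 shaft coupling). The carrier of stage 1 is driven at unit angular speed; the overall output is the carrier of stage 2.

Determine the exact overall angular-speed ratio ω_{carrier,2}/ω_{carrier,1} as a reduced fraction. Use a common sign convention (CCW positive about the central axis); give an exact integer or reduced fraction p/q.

Stage 1: N_ring = 40 + 2·30 = 100
Stage 1: 40(ω_s−ω_c) = −100(ω_r−ω_c),  ω_s=0, ω_c=1
Stage 1: ω_r = 1 − (40/100)(0−1) = 7/5
  ⇒ ω_r¹/ω_c¹ = 7/5
Stage 2: N_ring = 18 + 2·24 = 66
Stage 2: 18(ω_s−ω_c) = −66(ω_r−ω_c),  ω_r=0, ω_s=1
Stage 2: 18(1−ω_c) = −66(0−ω_c)  ⇒  84ω_c = 18  ⇒  ω_c = 3/14
  ⇒ ω_c²/ω_s² = 3/14
Coupling ω_s² = ω_r¹ ⇒ overall = 7/5 × 3/14 = 3/10

3/10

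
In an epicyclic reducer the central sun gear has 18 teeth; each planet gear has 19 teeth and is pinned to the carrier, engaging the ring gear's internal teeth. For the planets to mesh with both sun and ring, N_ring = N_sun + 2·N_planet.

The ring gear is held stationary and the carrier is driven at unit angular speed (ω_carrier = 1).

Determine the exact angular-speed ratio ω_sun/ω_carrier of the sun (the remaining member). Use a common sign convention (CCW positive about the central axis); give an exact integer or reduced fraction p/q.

37/9

N_ring = 18 + 2·19 = 56
18(ω_s−ω_c) = −56(ω_r−ω_c),  ω_r=0, ω_c=1
ω_s = 1 − (56/18)(0−1) = 37/9
ω_s/ω_c = 37/9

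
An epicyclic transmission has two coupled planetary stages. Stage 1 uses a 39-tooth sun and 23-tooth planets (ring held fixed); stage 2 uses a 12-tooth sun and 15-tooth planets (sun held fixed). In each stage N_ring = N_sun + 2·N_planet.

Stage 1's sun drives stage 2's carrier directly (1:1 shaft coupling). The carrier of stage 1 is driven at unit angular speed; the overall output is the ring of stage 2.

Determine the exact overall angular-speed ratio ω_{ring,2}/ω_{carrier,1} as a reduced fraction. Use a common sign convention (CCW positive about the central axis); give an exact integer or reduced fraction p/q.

372/91

Stage 1: N_ring = 39 + 2·23 = 85
Stage 1: 39(ω_s−ω_c) = −85(ω_r−ω_c),  ω_r=0, ω_c=1
Stage 1: ω_s = 1 − (85/39)(0−1) = 124/39
  ⇒ ω_s¹/ω_c¹ = 124/39
Stage 2: N_ring = 12 + 2·15 = 42
Stage 2: 12(ω_s−ω_c) = −42(ω_r−ω_c),  ω_s=0, ω_c=1
Stage 2: ω_r = 1 − (12/42)(0−1) = 9/7
  ⇒ ω_r²/ω_c² = 9/7
Coupling ω_c² = ω_s¹ ⇒ overall = 124/39 × 9/7 = 372/91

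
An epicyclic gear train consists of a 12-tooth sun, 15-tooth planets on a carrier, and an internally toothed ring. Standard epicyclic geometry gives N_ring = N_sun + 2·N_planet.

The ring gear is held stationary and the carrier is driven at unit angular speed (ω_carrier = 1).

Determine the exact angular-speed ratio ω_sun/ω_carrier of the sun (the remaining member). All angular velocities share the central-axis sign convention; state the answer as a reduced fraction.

9/2

N_ring = 12 + 2·15 = 42
12(ω_s−ω_c) = −42(ω_r−ω_c),  ω_r=0, ω_c=1
ω_s = 1 − (42/12)(0−1) = 9/2
ω_s/ω_c = 9/2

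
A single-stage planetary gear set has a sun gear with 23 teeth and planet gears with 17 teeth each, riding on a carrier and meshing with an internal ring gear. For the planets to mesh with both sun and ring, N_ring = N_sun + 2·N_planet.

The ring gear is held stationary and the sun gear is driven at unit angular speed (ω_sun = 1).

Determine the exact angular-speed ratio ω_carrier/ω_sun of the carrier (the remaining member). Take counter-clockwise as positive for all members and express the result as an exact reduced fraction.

23/80

N_ring = 23 + 2·17 = 57
23(ω_s−ω_c) = −57(ω_r−ω_c),  ω_r=0, ω_s=1
23(1−ω_c) = −57(0−ω_c)  ⇒  80ω_c = 23  ⇒  ω_c = 23/80
ω_c/ω_s = 23/80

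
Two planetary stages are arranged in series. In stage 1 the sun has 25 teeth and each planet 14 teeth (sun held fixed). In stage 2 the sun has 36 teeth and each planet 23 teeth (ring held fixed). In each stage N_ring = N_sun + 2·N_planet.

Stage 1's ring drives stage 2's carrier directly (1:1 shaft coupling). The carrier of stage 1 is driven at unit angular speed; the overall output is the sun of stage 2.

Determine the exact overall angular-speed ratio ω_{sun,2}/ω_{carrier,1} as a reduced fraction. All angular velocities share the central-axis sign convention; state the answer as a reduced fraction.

767/159

Stage 1: N_ring = 25 + 2·14 = 53
Stage 1: 25(ω_s−ω_c) = −53(ω_r−ω_c),  ω_s=0, ω_c=1
Stage 1: ω_r = 1 − (25/53)(0−1) = 78/53
  ⇒ ω_r¹/ω_c¹ = 78/53
Stage 2: N_ring = 36 + 2·23 = 82
Stage 2: 36(ω_s−ω_c) = −82(ω_r−ω_c),  ω_r=0, ω_c=1
Stage 2: ω_s = 1 − (82/36)(0−1) = 59/18
  ⇒ ω_s²/ω_c² = 59/18
Coupling ω_c² = ω_r¹ ⇒ overall = 78/53 × 59/18 = 767/159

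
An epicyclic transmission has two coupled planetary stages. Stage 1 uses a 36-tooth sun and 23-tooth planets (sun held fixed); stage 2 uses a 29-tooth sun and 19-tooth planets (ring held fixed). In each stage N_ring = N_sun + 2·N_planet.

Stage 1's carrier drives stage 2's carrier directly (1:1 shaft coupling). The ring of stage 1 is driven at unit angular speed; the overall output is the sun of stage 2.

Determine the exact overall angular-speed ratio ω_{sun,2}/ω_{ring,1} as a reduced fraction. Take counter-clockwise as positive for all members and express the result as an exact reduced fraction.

Stage 1: N_ring = 36 + 2·23 = 82
Stage 1: 36(ω_s−ω_c) = −82(ω_r−ω_c),  ω_s=0, ω_r=1
Stage 1: 36(0−ω_c) = −82(1−ω_c)  ⇒  118ω_c = 82  ⇒  ω_c = 41/59
  ⇒ ω_c¹/ω_r¹ = 41/59
Stage 2: N_ring = 29 + 2·19 = 67
Stage 2: 29(ω_s−ω_c) = −67(ω_r−ω_c),  ω_r=0, ω_c=1
Stage 2: ω_s = 1 − (67/29)(0−1) = 96/29
  ⇒ ω_s²/ω_c² = 96/29
Coupling ω_c² = ω_c¹ ⇒ overall = 41/59 × 96/29 = 3936/1711

3936/1711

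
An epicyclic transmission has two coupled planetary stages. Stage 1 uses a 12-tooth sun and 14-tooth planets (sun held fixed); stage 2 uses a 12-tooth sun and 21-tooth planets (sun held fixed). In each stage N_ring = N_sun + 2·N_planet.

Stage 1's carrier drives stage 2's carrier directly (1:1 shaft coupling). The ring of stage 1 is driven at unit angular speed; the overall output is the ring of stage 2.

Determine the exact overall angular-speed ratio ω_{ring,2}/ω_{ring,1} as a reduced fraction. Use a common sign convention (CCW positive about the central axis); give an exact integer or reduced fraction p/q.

Stage 1: N_ring = 12 + 2·14 = 40
Stage 1: 12(ω_s−ω_c) = −40(ω_r−ω_c),  ω_s=0, ω_r=1
Stage 1: 12(0−ω_c) = −40(1−ω_c)  ⇒  52ω_c = 40  ⇒  ω_c = 10/13
  ⇒ ω_c¹/ω_r¹ = 10/13
Stage 2: N_ring = 12 + 2·21 = 54
Stage 2: 12(ω_s−ω_c) = −54(ω_r−ω_c),  ω_s=0, ω_c=1
Stage 2: ω_r = 1 − (12/54)(0−1) = 11/9
  ⇒ ω_r²/ω_c² = 11/9
Coupling ω_c² = ω_c¹ ⇒ overall = 10/13 × 11/9 = 110/117

110/117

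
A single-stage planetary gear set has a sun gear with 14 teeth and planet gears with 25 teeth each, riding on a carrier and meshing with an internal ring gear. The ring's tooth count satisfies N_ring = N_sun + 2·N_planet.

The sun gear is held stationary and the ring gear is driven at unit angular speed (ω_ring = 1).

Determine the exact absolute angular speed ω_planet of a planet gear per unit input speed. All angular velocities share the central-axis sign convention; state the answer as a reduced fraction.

32/25

N_ring = 14 + 2·25 = 64
14(ω_s−ω_c) = −64(ω_r−ω_c),  ω_s=0, ω_r=1
14(0−ω_c) = −64(1−ω_c)  ⇒  78ω_c = 64  ⇒  ω_c = 32/39
sun–planet: 14·(0−32/39) = −25·(ω_p−ω_c)  ⇒  ω_p−ω_c = −(14/25)·(-32/39) = 448/975
ω_p = 32/39 + 448/975 = 32/25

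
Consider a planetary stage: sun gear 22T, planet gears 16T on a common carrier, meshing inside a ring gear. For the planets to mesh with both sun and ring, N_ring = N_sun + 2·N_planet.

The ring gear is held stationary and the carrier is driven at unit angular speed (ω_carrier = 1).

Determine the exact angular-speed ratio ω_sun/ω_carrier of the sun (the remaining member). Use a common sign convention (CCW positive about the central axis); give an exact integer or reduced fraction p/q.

38/11

N_ring = 22 + 2·16 = 54
22(ω_s−ω_c) = −54(ω_r−ω_c),  ω_r=0, ω_c=1
ω_s = 1 − (54/22)(0−1) = 38/11
ω_s/ω_c = 38/11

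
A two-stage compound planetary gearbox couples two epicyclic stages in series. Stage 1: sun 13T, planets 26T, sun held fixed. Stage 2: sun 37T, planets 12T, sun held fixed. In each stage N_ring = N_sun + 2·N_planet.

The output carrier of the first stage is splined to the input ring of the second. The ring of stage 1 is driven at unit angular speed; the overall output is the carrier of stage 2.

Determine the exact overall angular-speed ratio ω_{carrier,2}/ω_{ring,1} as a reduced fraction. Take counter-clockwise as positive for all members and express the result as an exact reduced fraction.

305/588

Stage 1: N_ring = 13 + 2·26 = 65
Stage 1: 13(ω_s−ω_c) = −65(ω_r−ω_c),  ω_s=0, ω_r=1
Stage 1: 13(0−ω_c) = −65(1−ω_c)  ⇒  78ω_c = 65  ⇒  ω_c = 5/6
  ⇒ ω_c¹/ω_r¹ = 5/6
Stage 2: N_ring = 37 + 2·12 = 61
Stage 2: 37(ω_s−ω_c) = −61(ω_r−ω_c),  ω_s=0, ω_r=1
Stage 2: 37(0−ω_c) = −61(1−ω_c)  ⇒  98ω_c = 61  ⇒  ω_c = 61/98
  ⇒ ω_c²/ω_r² = 61/98
Coupling ω_r² = ω_c¹ ⇒ overall = 5/6 × 61/98 = 305/588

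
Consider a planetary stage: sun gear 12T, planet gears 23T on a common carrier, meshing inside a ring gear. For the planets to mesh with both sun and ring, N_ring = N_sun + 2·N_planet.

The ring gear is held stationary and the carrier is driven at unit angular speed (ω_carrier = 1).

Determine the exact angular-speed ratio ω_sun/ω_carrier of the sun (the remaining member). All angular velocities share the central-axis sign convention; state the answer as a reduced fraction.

N_ring = 12 + 2·23 = 58
12(ω_s−ω_c) = −58(ω_r−ω_c),  ω_r=0, ω_c=1
ω_s = 1 − (58/12)(0−1) = 35/6
ω_s/ω_c = 35/6

35/6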